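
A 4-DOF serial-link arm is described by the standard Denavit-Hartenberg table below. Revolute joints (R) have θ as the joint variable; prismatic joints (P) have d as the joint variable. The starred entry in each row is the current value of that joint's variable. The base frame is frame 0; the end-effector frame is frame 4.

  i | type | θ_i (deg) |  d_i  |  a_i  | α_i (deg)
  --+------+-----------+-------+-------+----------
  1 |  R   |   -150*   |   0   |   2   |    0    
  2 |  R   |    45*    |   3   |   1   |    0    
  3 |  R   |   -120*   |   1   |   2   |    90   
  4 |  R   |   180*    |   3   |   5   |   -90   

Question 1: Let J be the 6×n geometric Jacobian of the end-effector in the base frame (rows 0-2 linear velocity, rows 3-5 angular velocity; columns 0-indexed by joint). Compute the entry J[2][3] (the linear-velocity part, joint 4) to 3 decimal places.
axis z_3 = (0.7071,0.7071,0.0000); lever o_n−o_3 = (5.6569,-1.4142,0.0000)
cross product → J_v[:, 3] = (0.0000,-0.0000,-5.0000)
J_ω[:, 3] = z_3
entry J[2][3] = -5.0000

-5.000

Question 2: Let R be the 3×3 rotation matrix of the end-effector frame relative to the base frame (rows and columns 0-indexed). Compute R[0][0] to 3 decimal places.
End-effector x-axis (col 0 of R) = (0.7071,-0.7071,0.0000)
R[0][0] = 0.7071

0.707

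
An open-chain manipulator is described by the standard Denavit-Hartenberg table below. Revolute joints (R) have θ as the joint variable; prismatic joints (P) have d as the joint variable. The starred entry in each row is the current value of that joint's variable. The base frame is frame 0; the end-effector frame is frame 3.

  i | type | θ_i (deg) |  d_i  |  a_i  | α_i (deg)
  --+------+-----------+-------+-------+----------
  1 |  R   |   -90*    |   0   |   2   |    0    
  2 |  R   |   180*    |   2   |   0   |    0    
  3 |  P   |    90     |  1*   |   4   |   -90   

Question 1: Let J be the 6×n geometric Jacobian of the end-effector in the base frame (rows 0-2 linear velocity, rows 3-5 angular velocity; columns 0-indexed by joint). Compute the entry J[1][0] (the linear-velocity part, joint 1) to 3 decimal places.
axis z_0 = ẑ; lever o_n−o_0 = (-4.0000,-2.0000,3.0000)
cross product → J_v[:, 0] = (2.0000,-4.0000,0.0000)
J_ω[:, 0] = z_0
entry J[1][0] = -4.0000

-4.000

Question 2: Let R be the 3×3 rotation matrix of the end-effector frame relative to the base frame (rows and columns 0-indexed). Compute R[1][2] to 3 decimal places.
-1.000

End-effector z-axis (col 2 of R) = (-0.0000,-1.0000,0.0000)
R[1][2] = -1.0000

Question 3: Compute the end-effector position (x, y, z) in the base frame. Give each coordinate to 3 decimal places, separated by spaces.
-4.000 -2.000 3.000

after link 1: o_1 = (0.0000, -2.0000, 0.0000)
after link 2: o_2 = (0.0000, -2.0000, 2.0000)
after link 3: o_3 = (-4.0000, -2.0000, 3.0000)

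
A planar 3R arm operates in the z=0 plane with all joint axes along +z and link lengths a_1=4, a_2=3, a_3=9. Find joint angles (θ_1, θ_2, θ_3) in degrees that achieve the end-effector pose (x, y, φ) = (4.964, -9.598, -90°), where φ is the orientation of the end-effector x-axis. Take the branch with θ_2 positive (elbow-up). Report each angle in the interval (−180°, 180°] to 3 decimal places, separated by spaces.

wrist centre = target − a_3·(cos φ, sin φ) = (4.9640, -0.5980)
cos θ_2 = (24.9989−4²−3²)/(2·4·3) = -0.0000; θ_2 = 90.0026° (elbow-up)
β = atan2(-0.5980,4.9640) = -6.8692°; ψ = atan2(3.0000,3.9999) = 36.8708°
θ_1 = β − ψ = -43.7400°
θ_3 = φ − θ_1 − θ_2 = -136.2626° (wrapped to (-180°,180°])

-43.740 90.003 -136.263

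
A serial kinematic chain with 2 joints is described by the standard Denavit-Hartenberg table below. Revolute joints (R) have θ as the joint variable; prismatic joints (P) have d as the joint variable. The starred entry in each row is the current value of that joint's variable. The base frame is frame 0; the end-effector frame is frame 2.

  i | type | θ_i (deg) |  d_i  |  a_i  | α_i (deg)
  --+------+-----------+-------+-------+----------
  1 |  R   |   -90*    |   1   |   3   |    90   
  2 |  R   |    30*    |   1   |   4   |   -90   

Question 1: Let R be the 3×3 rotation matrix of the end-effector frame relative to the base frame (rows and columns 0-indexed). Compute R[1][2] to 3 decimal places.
0.500

End-effector z-axis (col 2 of R) = (-0.0000,0.5000,0.8660)
R[1][2] = 0.5000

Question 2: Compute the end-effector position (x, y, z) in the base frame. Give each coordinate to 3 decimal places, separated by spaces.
after link 1: o_1 = (0.0000, -3.0000, 1.0000)
after link 2: o_2 = (-1.0000, -6.4641, 3.0000)

-1.000 -6.464 3.000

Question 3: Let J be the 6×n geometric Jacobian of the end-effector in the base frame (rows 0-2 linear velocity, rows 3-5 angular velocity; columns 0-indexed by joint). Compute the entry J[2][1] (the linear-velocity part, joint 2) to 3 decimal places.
3.464

axis z_1 = (-1.0000,-0.0000,0.0000); lever o_n−o_1 = (-1.0000,-3.4641,2.0000)
cross product → J_v[:, 1] = (0.0000,2.0000,3.4641)
J_ω[:, 1] = z_1
entry J[2][1] = 3.4641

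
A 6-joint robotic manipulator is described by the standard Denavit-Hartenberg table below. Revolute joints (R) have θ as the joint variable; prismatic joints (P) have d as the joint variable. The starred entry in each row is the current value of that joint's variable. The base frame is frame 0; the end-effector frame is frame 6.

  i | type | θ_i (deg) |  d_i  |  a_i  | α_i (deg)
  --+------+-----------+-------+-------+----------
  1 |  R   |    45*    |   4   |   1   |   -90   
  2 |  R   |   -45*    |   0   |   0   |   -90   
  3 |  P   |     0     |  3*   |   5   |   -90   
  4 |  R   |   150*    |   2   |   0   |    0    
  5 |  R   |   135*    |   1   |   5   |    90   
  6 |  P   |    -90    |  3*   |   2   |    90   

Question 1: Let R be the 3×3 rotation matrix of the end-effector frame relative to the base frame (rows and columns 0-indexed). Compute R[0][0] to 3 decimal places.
-0.707

End-effector x-axis (col 0 of R) = (-0.7071,0.7071,0.0000)
R[0][0] = -0.7071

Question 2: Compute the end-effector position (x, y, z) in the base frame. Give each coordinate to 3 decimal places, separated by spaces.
after link 1: o_1 = (0.7071, 0.7071, 4.0000)
after link 2: o_2 = (0.7071, 0.7071, 4.0000)
after link 3: o_3 = (4.7071, 4.7071, 5.4142)
after link 4: o_4 = (6.1213, 3.2929, 5.4142)
after link 5: o_5 = (9.8903, 5.6476, 2.9142)
after link 6: o_6 = (7.4154, 6.0012, 0.3161)

7.415 6.001 0.316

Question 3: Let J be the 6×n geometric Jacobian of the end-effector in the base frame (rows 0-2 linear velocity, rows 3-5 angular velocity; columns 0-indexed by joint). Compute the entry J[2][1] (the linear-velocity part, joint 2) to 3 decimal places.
axis z_1 = (-0.7071,0.7071,0.0000); lever o_n−o_1 = (6.7083,5.2941,-3.6839)
cross product → J_v[:, 1] = (-2.6049,-2.6049,-8.4870)
J_ω[:, 1] = z_1
entry J[2][1] = -8.4870

-8.487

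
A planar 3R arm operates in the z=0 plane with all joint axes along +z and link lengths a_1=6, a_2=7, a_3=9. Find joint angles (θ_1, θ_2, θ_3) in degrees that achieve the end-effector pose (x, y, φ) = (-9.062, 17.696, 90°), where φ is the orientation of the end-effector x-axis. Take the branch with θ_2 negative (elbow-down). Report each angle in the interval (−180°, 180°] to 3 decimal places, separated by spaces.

152.366 -30.008 -32.358

wrist centre = target − a_3·(cos φ, sin φ) = (-9.0620, 8.6960)
cos θ_2 = (157.7403−6²−7²)/(2·6·7) = 0.8660; θ_2 = -30.0080° (elbow-down)
β = atan2(8.6960,-9.0620) = 136.1807°; ψ = atan2(-3.5008,12.0617) = -16.1851°
θ_1 = β − ψ = 152.3658°
θ_3 = φ − θ_1 − θ_2 = -32.3578° (wrapped to (-180°,180°])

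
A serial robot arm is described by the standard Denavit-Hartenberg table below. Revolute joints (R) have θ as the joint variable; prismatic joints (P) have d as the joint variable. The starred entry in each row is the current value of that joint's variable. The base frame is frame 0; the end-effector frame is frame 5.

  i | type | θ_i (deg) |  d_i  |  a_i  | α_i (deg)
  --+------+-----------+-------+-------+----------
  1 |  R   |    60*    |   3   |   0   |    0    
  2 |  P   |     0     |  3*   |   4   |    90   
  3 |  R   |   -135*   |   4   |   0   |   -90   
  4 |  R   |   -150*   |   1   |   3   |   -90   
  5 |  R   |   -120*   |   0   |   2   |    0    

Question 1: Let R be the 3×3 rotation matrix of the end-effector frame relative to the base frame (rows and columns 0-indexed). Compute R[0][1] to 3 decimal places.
End-effector y-axis (col 1 of R) = (0.8169,0.5490,0.1768)
R[0][1] = 0.8169

0.817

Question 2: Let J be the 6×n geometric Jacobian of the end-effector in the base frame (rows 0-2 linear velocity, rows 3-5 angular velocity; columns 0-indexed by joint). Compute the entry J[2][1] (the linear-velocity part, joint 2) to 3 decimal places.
1.000

prismatic axis z_1 = (0.0000,0.0000,1.0000)
J_v[:, 1] = z_1; J_ω[:, 1] = (0,0,0)
entry J[2][1] = 1.0000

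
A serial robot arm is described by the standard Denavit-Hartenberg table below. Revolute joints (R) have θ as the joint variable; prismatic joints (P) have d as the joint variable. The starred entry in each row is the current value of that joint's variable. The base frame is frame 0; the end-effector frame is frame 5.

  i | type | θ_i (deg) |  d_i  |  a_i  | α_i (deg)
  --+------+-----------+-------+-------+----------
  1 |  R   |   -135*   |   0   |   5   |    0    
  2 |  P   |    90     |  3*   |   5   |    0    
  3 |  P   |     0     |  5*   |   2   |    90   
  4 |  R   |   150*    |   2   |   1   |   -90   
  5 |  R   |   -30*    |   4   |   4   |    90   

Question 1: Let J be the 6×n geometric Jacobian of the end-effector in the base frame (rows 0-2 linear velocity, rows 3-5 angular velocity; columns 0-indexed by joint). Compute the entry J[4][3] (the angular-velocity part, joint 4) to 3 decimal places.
axis z_3 = (-0.7071,-0.7071,0.0000); lever o_n−o_3 = (-6.9763,1.3195,-1.2321)
cross product → J_v[:, 3] = (0.8712,-0.8712,-5.8660)
J_ω[:, 3] = z_3
entry J[4][3] = -0.7071

-0.707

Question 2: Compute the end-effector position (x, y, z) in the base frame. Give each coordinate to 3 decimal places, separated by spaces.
after link 1: o_1 = (-3.5355, -3.5355, 0.0000)
after link 2: o_2 = (0.0000, -7.0711, 3.0000)
after link 3: o_3 = (1.4142, -8.4853, 8.0000)
after link 4: o_4 = (-0.6124, -9.2871, 8.5000)
after link 5: o_5 = (-5.5621, -7.1658, 6.7679)

-5.562 -7.166 6.768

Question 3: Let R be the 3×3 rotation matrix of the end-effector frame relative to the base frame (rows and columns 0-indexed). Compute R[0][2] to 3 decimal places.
End-effector z-axis (col 2 of R) = (-0.3062,-0.9186,-0.2500)
R[0][2] = -0.3062

-0.306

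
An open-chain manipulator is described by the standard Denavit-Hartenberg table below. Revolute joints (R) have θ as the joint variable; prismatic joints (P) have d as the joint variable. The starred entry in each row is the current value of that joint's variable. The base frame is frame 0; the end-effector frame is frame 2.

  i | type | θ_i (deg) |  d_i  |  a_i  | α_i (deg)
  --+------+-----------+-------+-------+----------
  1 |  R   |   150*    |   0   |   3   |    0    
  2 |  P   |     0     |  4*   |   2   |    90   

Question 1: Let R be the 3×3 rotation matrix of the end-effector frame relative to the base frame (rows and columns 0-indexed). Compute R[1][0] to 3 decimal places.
End-effector x-axis (col 0 of R) = (-0.8660,0.5000,0.0000)
R[1][0] = 0.5000

0.500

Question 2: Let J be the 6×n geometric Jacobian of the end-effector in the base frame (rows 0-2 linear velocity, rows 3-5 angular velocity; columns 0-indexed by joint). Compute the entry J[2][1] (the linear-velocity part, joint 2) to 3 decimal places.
1.000

prismatic axis z_1 = (0.0000,0.0000,1.0000)
J_v[:, 1] = z_1; J_ω[:, 1] = (0,0,0)
entry J[2][1] = 1.0000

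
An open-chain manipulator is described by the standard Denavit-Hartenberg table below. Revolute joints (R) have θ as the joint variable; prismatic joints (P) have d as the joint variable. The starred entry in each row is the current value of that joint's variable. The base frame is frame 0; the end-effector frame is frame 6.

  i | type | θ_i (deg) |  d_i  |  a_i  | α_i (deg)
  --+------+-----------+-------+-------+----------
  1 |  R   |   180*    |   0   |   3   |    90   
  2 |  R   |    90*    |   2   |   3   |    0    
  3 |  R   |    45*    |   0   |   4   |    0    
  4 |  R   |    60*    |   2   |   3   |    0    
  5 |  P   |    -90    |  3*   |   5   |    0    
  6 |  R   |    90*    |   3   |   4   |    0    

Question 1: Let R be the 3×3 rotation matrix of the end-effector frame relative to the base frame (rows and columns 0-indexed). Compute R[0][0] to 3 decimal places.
0.966

End-effector x-axis (col 0 of R) = (0.9659,-0.0000,-0.2588)
R[0][0] = 0.9659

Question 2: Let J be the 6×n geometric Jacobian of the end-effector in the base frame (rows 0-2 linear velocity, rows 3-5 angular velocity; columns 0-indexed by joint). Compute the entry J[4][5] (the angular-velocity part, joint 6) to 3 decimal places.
axis z_5 = (0.0000,1.0000,0.0000); lever o_n−o_5 = (3.8637,3.0000,-1.0353)
cross product → J_v[:, 5] = (-1.0353,0.0000,-3.8637)
J_ω[:, 5] = z_5
entry J[4][5] = 1.0000

1.000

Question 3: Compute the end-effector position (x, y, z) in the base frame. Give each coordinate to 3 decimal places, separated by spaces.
after link 1: o_1 = (-3.0000, 0.0000, 0.0000)
after link 2: o_2 = (-3.0000, 2.0000, 3.0000)
after link 3: o_3 = (-0.1716, 2.0000, 5.8284)
after link 4: o_4 = (2.7262, 4.0000, 5.0520)
after link 5: o_5 = (4.0203, 7.0000, 9.8816)
after link 6: o_6 = (7.8840, 10.0000, 8.8463)

7.884 10.000 8.846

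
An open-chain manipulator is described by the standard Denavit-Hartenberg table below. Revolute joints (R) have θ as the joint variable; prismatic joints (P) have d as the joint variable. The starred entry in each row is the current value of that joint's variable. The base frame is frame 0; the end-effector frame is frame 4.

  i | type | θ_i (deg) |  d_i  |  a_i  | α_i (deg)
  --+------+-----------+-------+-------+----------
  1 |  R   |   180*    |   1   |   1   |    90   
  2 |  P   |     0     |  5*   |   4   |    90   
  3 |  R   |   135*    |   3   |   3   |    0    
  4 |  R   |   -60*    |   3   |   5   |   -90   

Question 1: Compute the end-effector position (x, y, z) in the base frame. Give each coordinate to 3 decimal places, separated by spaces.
after link 1: o_1 = (-1.0000, 0.0000, 1.0000)
after link 2: o_2 = (-5.0000, 5.0000, 1.0000)
after link 3: o_3 = (-2.8787, 7.1213, -2.0000)
after link 4: o_4 = (-4.1728, 11.9509, -5.0000)

-4.173 11.951 -5.000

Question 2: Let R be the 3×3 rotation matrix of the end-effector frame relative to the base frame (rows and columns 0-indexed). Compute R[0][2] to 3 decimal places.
End-effector z-axis (col 2 of R) = (0.9659,0.2588,-0.0000)
R[0][2] = 0.9659

0.966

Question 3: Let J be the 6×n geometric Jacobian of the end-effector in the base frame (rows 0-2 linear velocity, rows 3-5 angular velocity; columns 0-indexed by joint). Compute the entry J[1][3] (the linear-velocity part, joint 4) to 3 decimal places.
axis z_3 = (0.0000,0.0000,-1.0000); lever o_n−o_3 = (-1.2941,4.8296,-3.0000)
cross product → J_v[:, 3] = (4.8296,1.2941,0.0000)
J_ω[:, 3] = z_3
entry J[1][3] = 1.2941

1.294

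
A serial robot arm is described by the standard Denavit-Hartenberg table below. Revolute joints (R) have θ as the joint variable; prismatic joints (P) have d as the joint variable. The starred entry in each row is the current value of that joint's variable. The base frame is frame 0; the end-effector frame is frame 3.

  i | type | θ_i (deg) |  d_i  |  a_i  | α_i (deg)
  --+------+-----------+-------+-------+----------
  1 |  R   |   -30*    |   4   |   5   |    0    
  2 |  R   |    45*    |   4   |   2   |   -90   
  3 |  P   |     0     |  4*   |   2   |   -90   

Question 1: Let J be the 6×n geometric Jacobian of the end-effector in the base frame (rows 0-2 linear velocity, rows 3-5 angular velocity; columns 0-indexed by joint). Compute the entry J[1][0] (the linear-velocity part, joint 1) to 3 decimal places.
7.159

axis z_0 = ẑ; lever o_n−o_0 = (7.1586,2.3990,8.0000)
cross product → J_v[:, 0] = (-2.3990,7.1586,0.0000)
J_ω[:, 0] = z_0
entry J[1][0] = 7.1586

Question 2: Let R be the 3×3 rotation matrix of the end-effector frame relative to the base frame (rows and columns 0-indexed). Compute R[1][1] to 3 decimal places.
End-effector y-axis (col 1 of R) = (0.2588,-0.9659,-0.0000)
R[1][1] = -0.9659

-0.966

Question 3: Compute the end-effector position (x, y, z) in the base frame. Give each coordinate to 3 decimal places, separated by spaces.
after link 1: o_1 = (4.3301, -2.5000, 4.0000)
after link 2: o_2 = (6.2620, -1.9824, 8.0000)
after link 3: o_3 = (7.1586, 2.3990, 8.0000)

7.159 2.399 8.000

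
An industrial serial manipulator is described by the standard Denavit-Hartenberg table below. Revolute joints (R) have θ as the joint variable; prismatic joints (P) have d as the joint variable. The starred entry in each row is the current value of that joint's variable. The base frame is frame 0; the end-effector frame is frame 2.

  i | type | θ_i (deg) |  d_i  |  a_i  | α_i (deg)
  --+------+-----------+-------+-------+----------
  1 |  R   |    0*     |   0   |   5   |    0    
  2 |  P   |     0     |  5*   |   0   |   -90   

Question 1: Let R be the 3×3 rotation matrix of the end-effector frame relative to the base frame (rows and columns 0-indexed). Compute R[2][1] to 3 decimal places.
End-effector y-axis (col 1 of R) = (0.0000,0.0000,-1.0000)
R[2][1] = -1.0000

-1.000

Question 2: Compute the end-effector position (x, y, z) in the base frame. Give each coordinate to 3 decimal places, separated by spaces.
after link 1: o_1 = (5.0000, 0.0000, 0.0000)
after link 2: o_2 = (5.0000, 0.0000, 5.0000)

5.000 0.000 5.000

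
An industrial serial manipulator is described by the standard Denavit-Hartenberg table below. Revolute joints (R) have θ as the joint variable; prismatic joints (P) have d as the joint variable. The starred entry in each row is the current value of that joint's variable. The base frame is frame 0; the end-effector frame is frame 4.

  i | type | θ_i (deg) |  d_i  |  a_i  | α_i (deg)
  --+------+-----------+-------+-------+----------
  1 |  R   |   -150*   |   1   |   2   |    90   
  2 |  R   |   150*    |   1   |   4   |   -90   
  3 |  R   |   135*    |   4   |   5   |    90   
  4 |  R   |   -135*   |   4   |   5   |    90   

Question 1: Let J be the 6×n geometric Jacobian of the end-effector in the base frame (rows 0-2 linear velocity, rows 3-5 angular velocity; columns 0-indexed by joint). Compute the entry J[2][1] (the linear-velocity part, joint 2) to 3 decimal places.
-5.249

axis z_1 = (-0.5000,0.8660,0.0000); lever o_n−o_1 = (5.9778,0.1442,2.4942)
cross product → J_v[:, 1] = (2.1600,1.2471,-5.2490)
J_ω[:, 1] = z_1
entry J[2][1] = -5.2490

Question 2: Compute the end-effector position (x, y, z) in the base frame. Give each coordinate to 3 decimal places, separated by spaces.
4.246 -0.856 3.494

after link 1: o_1 = (-1.7321, -1.0000, 1.0000)
after link 2: o_2 = (0.7679, 1.5981, 3.0000)
after link 3: o_3 = (1.6161, -1.9947, -2.2319)
after link 4: o_4 = (4.2457, -0.8558, 3.4942)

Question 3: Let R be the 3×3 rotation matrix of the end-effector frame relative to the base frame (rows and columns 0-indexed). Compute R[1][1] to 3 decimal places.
End-effector y-axis (col 1 of R) = (0.8839,-0.3062,0.3536)
R[1][1] = -0.3062

-0.306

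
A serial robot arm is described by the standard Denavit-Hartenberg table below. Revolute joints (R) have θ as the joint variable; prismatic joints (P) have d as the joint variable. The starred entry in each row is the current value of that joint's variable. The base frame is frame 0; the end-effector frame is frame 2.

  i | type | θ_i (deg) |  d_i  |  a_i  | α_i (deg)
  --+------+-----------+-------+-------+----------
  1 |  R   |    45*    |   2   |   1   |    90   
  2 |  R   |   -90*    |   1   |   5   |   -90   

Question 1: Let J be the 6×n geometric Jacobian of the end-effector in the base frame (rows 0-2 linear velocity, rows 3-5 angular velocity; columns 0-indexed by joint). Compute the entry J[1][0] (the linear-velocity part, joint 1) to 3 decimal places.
1.414

axis z_0 = ẑ; lever o_n−o_0 = (1.4142,-0.0000,-3.0000)
cross product → J_v[:, 0] = (0.0000,1.4142,-0.0000)
J_ω[:, 0] = z_0
entry J[1][0] = 1.4142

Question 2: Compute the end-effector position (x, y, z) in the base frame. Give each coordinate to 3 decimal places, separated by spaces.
1.414 -0.000 -3.000

after link 1: o_1 = (0.7071, 0.7071, 2.0000)
after link 2: o_2 = (1.4142, -0.0000, -3.0000)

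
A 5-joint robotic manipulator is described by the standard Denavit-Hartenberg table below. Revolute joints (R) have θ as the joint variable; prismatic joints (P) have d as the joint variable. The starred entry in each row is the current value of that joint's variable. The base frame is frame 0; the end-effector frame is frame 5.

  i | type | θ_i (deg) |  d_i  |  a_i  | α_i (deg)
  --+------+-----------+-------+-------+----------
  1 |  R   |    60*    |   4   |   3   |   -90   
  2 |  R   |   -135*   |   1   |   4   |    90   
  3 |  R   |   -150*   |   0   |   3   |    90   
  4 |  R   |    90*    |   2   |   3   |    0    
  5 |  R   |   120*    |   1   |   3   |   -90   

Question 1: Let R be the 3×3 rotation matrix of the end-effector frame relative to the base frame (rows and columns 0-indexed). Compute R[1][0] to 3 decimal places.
0.063

End-effector x-axis (col 0 of R) = (-0.4634,0.0634,0.8839)
R[1][0] = 0.0634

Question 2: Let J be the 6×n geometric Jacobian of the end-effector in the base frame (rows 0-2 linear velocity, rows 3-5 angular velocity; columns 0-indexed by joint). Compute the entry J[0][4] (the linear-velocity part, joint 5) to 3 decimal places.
axis z_4 = (-0.5732,0.7392,-0.3536); lever o_n−o_4 = (-1.9634,0.9294,2.2981)
cross product → J_v[:, 4] = (2.0274,2.0115,0.9186)
J_ω[:, 4] = z_4
entry J[0][4] = 2.0274

2.027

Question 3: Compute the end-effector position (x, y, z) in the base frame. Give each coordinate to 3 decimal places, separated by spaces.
-2.733 2.060 4.461

after link 1: o_1 = (1.5000, 2.5981, 4.0000)
after link 2: o_2 = (-0.7802, 0.6486, 6.8284)
after link 3: o_3 = (1.4374, 1.4896, 4.9913)
after link 4: o_4 = (-0.7697, 1.1309, 2.1629)
after link 5: o_5 = (-2.7331, 2.0603, 4.4610)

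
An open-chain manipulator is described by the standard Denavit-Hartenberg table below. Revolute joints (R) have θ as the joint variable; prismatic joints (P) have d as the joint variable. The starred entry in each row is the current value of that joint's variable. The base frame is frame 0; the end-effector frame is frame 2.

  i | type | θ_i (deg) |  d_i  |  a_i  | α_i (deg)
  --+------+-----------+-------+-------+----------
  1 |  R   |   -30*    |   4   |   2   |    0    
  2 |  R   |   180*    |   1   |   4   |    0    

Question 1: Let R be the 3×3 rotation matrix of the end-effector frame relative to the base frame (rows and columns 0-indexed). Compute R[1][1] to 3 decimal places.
End-effector y-axis (col 1 of R) = (-0.5000,-0.8660,0.0000)
R[1][1] = -0.8660

-0.866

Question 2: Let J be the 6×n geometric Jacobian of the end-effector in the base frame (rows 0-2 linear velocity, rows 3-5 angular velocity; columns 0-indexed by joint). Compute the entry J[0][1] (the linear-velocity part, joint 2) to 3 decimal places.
-2.000

axis z_1 = (0.0000,0.0000,1.0000); lever o_n−o_1 = (-3.4641,2.0000,1.0000)
cross product → J_v[:, 1] = (-2.0000,-3.4641,0.0000)
J_ω[:, 1] = z_1
entry J[0][1] = -2.0000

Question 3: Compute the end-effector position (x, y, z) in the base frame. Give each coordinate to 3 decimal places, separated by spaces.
-1.732 1.000 5.000

after link 1: o_1 = (1.7321, -1.0000, 4.0000)
after link 2: o_2 = (-1.7321, 1.0000, 5.0000)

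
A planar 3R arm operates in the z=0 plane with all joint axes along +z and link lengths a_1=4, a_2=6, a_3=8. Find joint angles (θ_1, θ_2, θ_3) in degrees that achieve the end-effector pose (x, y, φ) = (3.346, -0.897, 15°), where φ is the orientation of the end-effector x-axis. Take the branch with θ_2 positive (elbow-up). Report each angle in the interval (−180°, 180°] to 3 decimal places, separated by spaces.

wrist centre = target − a_3·(cos φ, sin φ) = (-4.3814, -2.9676)
cos θ_2 = (28.0031−4²−6²)/(2·4·6) = -0.4999; θ_2 = 119.9957° (elbow-up)
β = atan2(-2.9676,-4.3814) = -145.8900°; ψ = atan2(5.1964,1.0004) = 79.1030°
θ_1 = β − ψ = -224.9929°
θ_3 = φ − θ_1 − θ_2 = 119.9972° (wrapped to (-180°,180°])

135.007 119.996 119.997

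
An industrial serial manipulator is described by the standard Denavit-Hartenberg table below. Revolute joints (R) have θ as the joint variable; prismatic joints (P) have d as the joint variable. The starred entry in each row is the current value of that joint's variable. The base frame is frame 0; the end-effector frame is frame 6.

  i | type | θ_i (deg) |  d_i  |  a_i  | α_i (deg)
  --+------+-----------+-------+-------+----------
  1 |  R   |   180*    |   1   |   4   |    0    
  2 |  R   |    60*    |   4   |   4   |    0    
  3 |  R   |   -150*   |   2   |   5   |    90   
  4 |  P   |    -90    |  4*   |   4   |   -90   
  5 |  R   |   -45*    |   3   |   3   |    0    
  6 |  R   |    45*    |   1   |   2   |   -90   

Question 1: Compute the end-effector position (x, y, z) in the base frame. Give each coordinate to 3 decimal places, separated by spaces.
0.121 5.536 -1.121

after link 1: o_1 = (-4.0000, 0.0000, 1.0000)
after link 2: o_2 = (-6.0000, -3.4641, 5.0000)
after link 3: o_3 = (-6.0000, 1.5359, 7.0000)
after link 4: o_4 = (-2.0000, 1.5359, 3.0000)
after link 5: o_5 = (0.1213, 4.5359, 0.8787)
after link 6: o_6 = (0.1213, 5.5359, -1.1213)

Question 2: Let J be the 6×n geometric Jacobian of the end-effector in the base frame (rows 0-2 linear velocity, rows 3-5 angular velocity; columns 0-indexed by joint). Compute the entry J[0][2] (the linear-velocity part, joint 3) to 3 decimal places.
axis z_2 = (0.0000,0.0000,1.0000); lever o_n−o_2 = (6.1213,9.0000,-6.1213)
cross product → J_v[:, 2] = (-9.0000,6.1213,0.0000)
J_ω[:, 2] = z_2
entry J[0][2] = -9.0000

-9.000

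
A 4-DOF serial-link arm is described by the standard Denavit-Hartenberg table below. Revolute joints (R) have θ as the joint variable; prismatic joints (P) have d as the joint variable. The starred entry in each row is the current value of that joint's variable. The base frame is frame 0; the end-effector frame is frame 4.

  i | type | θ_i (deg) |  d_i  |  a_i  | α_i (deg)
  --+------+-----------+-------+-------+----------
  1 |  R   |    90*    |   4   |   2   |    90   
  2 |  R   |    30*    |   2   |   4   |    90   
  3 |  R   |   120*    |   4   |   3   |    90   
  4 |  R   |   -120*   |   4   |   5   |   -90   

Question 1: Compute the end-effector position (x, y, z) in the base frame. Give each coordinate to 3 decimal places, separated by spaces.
after link 1: o_1 = (0.0000, 2.0000, 4.0000)
after link 2: o_2 = (2.0000, 5.4641, 6.0000)
after link 3: o_3 = (4.5981, 6.1651, 1.7859)
after link 4: o_4 = (4.4330, 8.0825, 7.8929)

4.433 8.083 7.893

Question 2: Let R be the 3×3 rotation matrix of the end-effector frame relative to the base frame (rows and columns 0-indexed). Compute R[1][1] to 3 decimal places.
-0.750

End-effector y-axis (col 1 of R) = (-0.5000,-0.7500,-0.4330)
R[1][1] = -0.7500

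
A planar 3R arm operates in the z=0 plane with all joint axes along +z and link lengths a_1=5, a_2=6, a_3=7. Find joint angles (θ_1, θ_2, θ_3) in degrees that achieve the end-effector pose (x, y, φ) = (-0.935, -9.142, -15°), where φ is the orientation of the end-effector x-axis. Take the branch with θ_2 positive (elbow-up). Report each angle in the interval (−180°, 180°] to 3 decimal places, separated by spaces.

wrist centre = target − a_3·(cos φ, sin φ) = (-7.6965, -7.3303)
cos θ_2 = (112.9686−5²−6²)/(2·5·6) = 0.8661; θ_2 = 29.9864° (elbow-up)
β = atan2(-7.3303,-7.6965) = -136.3961°; ψ = atan2(2.9988,10.1969) = 16.3879°
θ_1 = β − ψ = -152.7840°
θ_3 = φ − θ_1 − θ_2 = 107.7976° (wrapped to (-180°,180°])

-152.784 29.986 107.798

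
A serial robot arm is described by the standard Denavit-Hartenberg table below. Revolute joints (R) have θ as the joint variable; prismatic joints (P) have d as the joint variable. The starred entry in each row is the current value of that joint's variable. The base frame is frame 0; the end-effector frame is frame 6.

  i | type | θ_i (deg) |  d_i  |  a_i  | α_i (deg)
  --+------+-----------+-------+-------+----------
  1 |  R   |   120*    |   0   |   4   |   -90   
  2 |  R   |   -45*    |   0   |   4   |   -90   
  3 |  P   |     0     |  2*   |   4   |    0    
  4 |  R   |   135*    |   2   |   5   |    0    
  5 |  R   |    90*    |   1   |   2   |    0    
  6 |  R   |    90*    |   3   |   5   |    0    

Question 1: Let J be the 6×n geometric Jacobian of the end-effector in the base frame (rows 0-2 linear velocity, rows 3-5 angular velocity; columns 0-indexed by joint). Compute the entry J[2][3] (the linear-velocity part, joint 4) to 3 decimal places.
axis z_3 = (-0.3536,0.6124,-0.7071); lever o_n−o_3 = (-2.8461,2.1011,-5.2426)
cross product → J_v[:, 3] = (-1.7247,0.1589,1.0000)
J_ω[:, 3] = z_3
entry J[2][3] = 1.0000

1.000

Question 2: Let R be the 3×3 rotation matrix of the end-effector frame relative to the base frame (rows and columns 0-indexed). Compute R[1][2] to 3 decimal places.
0.612

End-effector z-axis (col 2 of R) = (-0.3536,0.6124,-0.7071)
R[1][2] = 0.6124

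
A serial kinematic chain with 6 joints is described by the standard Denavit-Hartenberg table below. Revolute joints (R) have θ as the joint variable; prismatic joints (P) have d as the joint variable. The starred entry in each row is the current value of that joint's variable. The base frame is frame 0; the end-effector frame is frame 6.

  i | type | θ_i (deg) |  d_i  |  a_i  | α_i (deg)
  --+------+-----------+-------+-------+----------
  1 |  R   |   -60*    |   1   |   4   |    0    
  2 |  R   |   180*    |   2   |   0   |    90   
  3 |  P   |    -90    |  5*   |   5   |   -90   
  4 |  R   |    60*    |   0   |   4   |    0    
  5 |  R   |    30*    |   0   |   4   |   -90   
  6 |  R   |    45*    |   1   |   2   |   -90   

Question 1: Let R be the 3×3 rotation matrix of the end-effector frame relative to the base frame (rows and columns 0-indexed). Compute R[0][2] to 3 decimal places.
0.966

End-effector z-axis (col 2 of R) = (0.9659,-0.2588,0.0000)
R[0][2] = 0.9659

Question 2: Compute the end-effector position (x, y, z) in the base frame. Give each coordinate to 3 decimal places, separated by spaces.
after link 1: o_1 = (2.0000, -3.4641, 1.0000)
after link 2: o_2 = (2.0000, -3.4641, 3.0000)
after link 3: o_3 = (6.3301, -0.9641, -2.0000)
after link 4: o_4 = (3.3301, -2.6962, -4.0000)
after link 5: o_5 = (-0.1340, -4.6962, -4.0000)
after link 6: o_6 = (-0.6516, -6.6280, -3.0000)

-0.652 -6.628 -3.000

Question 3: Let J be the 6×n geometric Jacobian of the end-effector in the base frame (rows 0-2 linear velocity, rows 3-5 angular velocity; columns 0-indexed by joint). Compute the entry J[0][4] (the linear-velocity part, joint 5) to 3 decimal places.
axis z_4 = (-0.5000,0.8660,0.0000); lever o_n−o_4 = (-3.9817,-3.9319,1.0000)
cross product → J_v[:, 4] = (0.8660,0.5000,5.4142)
J_ω[:, 4] = z_4
entry J[0][4] = 0.8660

0.866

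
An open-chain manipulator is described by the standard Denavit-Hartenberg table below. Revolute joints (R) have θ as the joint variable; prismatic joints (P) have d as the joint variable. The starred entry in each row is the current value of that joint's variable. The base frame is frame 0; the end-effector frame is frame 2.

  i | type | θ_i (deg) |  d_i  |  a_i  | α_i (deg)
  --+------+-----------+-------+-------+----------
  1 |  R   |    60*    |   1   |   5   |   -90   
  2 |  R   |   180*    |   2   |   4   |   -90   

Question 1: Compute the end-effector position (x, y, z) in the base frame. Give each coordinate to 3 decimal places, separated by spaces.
-1.232 1.866 1.000

after link 1: o_1 = (2.5000, 4.3301, 1.0000)
after link 2: o_2 = (-1.2321, 1.8660, 1.0000)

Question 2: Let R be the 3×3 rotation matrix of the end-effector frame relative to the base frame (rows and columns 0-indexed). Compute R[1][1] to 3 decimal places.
End-effector y-axis (col 1 of R) = (0.8660,-0.5000,0.0000)
R[1][1] = -0.5000

-0.500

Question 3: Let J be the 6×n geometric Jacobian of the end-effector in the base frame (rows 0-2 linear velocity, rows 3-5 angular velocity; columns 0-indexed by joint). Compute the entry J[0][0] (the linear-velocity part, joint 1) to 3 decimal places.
axis z_0 = ẑ; lever o_n−o_0 = (-1.2321,1.8660,1.0000)
cross product → J_v[:, 0] = (-1.8660,-1.2321,0.0000)
J_ω[:, 0] = z_0
entry J[0][0] = -1.8660

-1.866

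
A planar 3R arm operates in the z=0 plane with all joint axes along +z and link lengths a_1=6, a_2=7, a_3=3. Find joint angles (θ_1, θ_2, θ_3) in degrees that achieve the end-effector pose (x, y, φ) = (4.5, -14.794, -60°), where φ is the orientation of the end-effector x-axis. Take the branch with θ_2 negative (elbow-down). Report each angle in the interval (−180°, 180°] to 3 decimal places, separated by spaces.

-59.996 -30.008 30.003

wrist centre = target − a_3·(cos φ, sin φ) = (3.0000, -12.1959)
cos θ_2 = (157.7406−6²−7²)/(2·6·7) = 0.8660; θ_2 = -30.0076° (elbow-down)
β = atan2(-12.1959,3.0000) = -76.1805°; ψ = atan2(-3.5008,12.0617) = -16.1849°
θ_1 = β − ψ = -59.9956°
θ_3 = φ − θ_1 − θ_2 = 30.0032° (wrapped to (-180°,180°])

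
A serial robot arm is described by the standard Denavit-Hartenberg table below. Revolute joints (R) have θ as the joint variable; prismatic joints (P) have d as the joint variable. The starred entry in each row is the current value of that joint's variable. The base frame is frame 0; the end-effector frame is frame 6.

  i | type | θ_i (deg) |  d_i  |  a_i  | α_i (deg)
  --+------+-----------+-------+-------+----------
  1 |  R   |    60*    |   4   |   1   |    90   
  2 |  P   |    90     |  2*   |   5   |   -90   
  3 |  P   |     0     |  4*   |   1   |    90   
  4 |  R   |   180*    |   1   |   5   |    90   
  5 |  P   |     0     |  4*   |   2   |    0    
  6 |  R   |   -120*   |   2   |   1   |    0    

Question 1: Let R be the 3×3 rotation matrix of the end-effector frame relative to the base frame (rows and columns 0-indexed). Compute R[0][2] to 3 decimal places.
End-effector z-axis (col 2 of R) = (-0.5000,-0.8660,0.0000)
R[0][2] = -0.5000

-0.500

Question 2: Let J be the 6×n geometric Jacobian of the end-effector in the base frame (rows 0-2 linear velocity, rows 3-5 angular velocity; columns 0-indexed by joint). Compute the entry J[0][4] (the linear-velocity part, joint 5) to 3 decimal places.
prismatic axis z_4 = (-0.5000,-0.8660,0.0000)
J_v[:, 4] = z_4; J_ω[:, 4] = (0,0,0)
entry J[0][4] = -0.5000

-0.500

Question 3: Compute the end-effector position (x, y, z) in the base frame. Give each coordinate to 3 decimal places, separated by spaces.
after link 1: o_1 = (0.5000, 0.8660, 4.0000)
after link 2: o_2 = (2.2321, -0.1340, 9.0000)
after link 3: o_3 = (0.2321, -3.5981, 10.0000)
after link 4: o_4 = (1.0981, -4.0981, 5.0000)
after link 5: o_5 = (-0.9019, -7.5622, 3.0000)
after link 6: o_6 = (-2.6519, -8.8612, 3.5000)

-2.652 -8.861 3.500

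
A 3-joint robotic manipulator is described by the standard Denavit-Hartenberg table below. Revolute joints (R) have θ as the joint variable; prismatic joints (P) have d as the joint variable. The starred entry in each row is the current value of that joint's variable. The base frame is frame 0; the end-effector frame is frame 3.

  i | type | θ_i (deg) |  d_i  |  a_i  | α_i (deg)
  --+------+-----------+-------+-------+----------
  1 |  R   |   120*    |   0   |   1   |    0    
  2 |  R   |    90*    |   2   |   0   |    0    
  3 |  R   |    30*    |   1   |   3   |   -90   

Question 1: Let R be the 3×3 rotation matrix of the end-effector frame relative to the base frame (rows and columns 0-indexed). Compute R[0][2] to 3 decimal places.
0.866

End-effector z-axis (col 2 of R) = (0.8660,-0.5000,0.0000)
R[0][2] = 0.8660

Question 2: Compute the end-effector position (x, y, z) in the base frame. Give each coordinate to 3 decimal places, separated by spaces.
-2.000 -1.732 3.000

after link 1: o_1 = (-0.5000, 0.8660, 0.0000)
after link 2: o_2 = (-0.5000, 0.8660, 2.0000)
after link 3: o_3 = (-2.0000, -1.7321, 3.0000)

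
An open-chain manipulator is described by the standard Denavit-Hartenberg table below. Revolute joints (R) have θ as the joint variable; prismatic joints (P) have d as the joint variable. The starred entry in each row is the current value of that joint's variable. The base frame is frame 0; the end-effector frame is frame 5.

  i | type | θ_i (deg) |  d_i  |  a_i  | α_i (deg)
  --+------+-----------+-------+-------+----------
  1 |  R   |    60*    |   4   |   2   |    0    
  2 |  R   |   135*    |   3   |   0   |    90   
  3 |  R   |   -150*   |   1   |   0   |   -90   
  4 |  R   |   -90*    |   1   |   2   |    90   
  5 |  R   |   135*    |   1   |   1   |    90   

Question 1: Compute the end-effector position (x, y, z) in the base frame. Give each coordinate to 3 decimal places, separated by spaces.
-1.254 3.502 6.022

after link 1: o_1 = (1.0000, 1.7321, 4.0000)
after link 2: o_2 = (1.0000, 1.7321, 7.0000)
after link 3: o_3 = (0.7412, 2.6980, 7.0000)
after link 4: o_4 = (-0.2594, 4.5004, 6.1340)
after link 5: o_5 = (-1.2544, 3.5018, 6.0216)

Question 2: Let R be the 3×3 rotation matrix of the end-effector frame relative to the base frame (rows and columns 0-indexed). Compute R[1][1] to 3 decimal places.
-0.224

End-effector y-axis (col 1 of R) = (-0.8365,-0.2241,0.5000)
R[1][1] = -0.2241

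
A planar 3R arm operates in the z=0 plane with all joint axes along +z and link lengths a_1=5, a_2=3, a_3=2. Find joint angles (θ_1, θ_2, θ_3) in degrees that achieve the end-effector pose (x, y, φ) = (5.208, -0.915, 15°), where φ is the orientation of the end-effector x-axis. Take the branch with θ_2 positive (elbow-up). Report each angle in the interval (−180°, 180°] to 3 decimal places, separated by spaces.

wrist centre = target − a_3·(cos φ, sin φ) = (3.2761, -1.4326)
cos θ_2 = (12.7856−5²−3²)/(2·5·3) = -0.7071; θ_2 = 135.0032° (elbow-up)
β = atan2(-1.4326,3.2761) = -23.6194°; ψ = atan2(2.1212,2.8786) = 36.3864°
θ_1 = β − ψ = -60.0058°
θ_3 = φ − θ_1 − θ_2 = -59.9974° (wrapped to (-180°,180°])

-60.006 135.003 -59.997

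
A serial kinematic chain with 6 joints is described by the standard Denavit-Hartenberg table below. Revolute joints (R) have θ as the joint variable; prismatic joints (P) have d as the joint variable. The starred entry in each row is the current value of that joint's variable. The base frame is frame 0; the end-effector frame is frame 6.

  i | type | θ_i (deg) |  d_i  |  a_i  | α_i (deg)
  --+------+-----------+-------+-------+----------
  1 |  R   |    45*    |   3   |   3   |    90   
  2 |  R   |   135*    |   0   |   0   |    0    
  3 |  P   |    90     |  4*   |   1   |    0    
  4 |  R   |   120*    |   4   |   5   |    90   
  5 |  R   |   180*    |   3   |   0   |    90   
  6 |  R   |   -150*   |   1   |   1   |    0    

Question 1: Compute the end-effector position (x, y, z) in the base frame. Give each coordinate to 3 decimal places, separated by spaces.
11.534 -1.194 -1.640

after link 1: o_1 = (2.1213, 2.1213, 3.0000)
after link 2: o_2 = (2.1213, 2.1213, 3.0000)
after link 3: o_3 = (4.4497, -1.2071, 2.2929)
after link 4: o_4 = (10.6932, -0.6205, 0.9988)
after link 5: o_5 = (10.1442, -1.1695, -1.8990)
after link 6: o_6 = (11.5343, -1.1936, -1.6402)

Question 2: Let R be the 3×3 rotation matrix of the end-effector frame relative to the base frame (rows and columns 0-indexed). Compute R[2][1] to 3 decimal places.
0.966

End-effector y-axis (col 1 of R) = (-0.1830,-0.1830,0.9659)
R[2][1] = 0.9659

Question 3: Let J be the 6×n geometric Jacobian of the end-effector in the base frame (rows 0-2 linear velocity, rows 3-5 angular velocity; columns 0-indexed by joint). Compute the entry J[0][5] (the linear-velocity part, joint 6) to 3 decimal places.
axis z_5 = (0.7071,-0.7071,0.0000); lever o_n−o_5 = (1.3901,-0.0241,0.2588)
cross product → J_v[:, 5] = (-0.1830,-0.1830,0.9659)
J_ω[:, 5] = z_5
entry J[0][5] = -0.1830

-0.183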